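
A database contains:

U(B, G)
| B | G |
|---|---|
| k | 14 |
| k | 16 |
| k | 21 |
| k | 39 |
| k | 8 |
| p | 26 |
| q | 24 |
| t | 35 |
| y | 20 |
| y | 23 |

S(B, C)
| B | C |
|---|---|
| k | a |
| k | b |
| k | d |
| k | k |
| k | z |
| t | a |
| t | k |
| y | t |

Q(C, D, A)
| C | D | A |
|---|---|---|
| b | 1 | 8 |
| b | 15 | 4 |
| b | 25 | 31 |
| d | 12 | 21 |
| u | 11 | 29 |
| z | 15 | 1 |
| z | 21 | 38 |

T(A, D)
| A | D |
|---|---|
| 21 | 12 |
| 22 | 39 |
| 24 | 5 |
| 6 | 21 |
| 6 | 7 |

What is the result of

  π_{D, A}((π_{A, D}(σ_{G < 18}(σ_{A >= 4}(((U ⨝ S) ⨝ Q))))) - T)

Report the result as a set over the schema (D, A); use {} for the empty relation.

{(1, 8), (15, 4), (21, 38), (25, 31)}

Joining U and S on B yields {(k, 14, a), (k, 14, b), (k, 14, d), (k, 14, k), (k, 14, z), (k, 16, a), (k, 16, b), (k, 16, d), (k, 16, k), (k, 16, z), (k, 21, a), (k, 21, b), (k, 21, d), (k, 21, k), (k, 21, z), (k, 39, a), (k, 39, b), (k, 39, d), (k, 39, k), (k, 39, z), (k, 8, a), (k, 8, b), (k, 8, d), (k, 8, k), (k, 8, z), (t, 35, a), (t, 35, k), (y, 20, t), (y, 23, t)}.
Joining (U ⨝ S) and Q on C yields {(k, 14, b, 1, 8), (k, 14, b, 15, 4), (k, 14, b, 25, 31), (k, 14, d, 12, 21), (k, 14, z, 15, 1), (k, 14, z, 21, 38), (k, 16, b, 1, 8), (k, 16, b, 15, 4), (k, 16, b, 25, 31), (k, 16, d, 12, 21), (k, 16, z, 15, 1), (k, 16, z, 21, 38), (k, 21, b, 1, 8), (k, 21, b, 15, 4), (k, 21, b, 25, 31), (k, 21, d, 12, 21), (k, 21, z, 15, 1), (k, 21, z, 21, 38), (k, 39, b, 1, 8), (k, 39, b, 15, 4), (k, 39, b, 25, 31), (k, 39, d, 12, 21), (k, 39, z, 15, 1), (k, 39, z, 21, 38), (k, 8, b, 1, 8), (k, 8, b, 15, 4), (k, 8, b, 25, 31), (k, 8, d, 12, 21), (k, 8, z, 15, 1), (k, 8, z, 21, 38)}.
Filtering on A >= 4 leaves {(k, 14, b, 1, 8), (k, 14, b, 15, 4), (k, 14, b, 25, 31), (k, 14, d, 12, 21), (k, 14, z, 21, 38), (k, 16, b, 1, 8), (k, 16, b, 15, 4), (k, 16, b, 25, 31), (k, 16, d, 12, 21), (k, 16, z, 21, 38), (k, 21, b, 1, 8), (k, 21, b, 15, 4), (k, 21, b, 25, 31), (k, 21, d, 12, 21), (k, 21, z, 21, 38), (k, 39, b, 1, 8), (k, 39, b, 15, 4), (k, 39, b, 25, 31), (k, 39, d, 12, 21), (k, 39, z, 21, 38), (k, 8, b, 1, 8), (k, 8, b, 15, 4), (k, 8, b, 25, 31), (k, 8, d, 12, 21), (k, 8, z, 21, 38)}.
Filtering on G < 18 leaves {(k, 14, b, 1, 8), (k, 14, b, 15, 4), (k, 14, b, 25, 31), (k, 14, d, 12, 21), (k, 14, z, 21, 38), (k, 16, b, 1, 8), (k, 16, b, 15, 4), (k, 16, b, 25, 31), (k, 16, d, 12, 21), (k, 16, z, 21, 38), (k, 8, b, 1, 8), (k, 8, b, 15, 4), (k, 8, b, 25, 31), (k, 8, d, 12, 21), (k, 8, z, 21, 38)}.
π[A, D]: project onto (A, D) (10 duplicate(s) eliminated) → {(21, 12), (31, 25), (38, 21), (4, 15), (8, 1)}
Taking the difference: {(31, 25), (38, 21), (4, 15), (8, 1)}
π[D, A]: project onto (D, A) → {(1, 8), (15, 4), (21, 38), (25, 31)}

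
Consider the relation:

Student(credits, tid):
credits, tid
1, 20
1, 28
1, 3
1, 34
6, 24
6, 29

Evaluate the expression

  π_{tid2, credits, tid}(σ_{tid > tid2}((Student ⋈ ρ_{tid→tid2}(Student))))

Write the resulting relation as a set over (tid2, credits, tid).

ρ[tid→tid2]: schema becomes (credits, tid2); tuples unchanged.
Natural join on credits: {(1, 20, 20), (1, 20, 28), (1, 20, 3), (1, 20, 34), (1, 28, 20), (1, 28, 28), (1, 28, 3), (1, 28, 34), (1, 3, 20), (1, 3, 28), (1, 3, 3), (1, 3, 34), (1, 34, 20), (1, 34, 28), (1, 34, 3), (1, 34, 34), (6, 24, 24), (6, 24, 29), (6, 29, 24), (6, 29, 29)}
Filtering on tid > tid2 leaves {(1, 20, 3), (1, 28, 20), (1, 28, 3), (1, 34, 20), (1, 34, 28), (1, 34, 3), (6, 29, 24)}.
π_{tid2, credits, tid} gives {(20, 1, 28), (20, 1, 34), (24, 6, 29), (28, 1, 34), (3, 1, 20), (3, 1, 28), (3, 1, 34)}.

{(20, 1, 28), (20, 1, 34), (24, 6, 29), (28, 1, 34), (3, 1, 20), (3, 1, 28), (3, 1, 34)}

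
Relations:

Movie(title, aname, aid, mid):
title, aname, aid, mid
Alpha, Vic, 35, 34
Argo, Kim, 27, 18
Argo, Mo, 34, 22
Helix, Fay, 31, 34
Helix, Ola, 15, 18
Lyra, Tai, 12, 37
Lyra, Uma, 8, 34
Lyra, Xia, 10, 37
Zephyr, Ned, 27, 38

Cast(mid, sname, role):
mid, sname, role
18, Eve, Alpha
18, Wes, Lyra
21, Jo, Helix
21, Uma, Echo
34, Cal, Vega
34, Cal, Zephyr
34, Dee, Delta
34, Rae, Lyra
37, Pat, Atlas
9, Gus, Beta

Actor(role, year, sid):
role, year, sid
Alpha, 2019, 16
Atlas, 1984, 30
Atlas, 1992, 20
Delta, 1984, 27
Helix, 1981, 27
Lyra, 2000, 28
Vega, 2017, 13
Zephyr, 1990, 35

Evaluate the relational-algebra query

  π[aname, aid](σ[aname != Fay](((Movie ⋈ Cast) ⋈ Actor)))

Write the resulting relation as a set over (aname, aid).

{(Kim, 27), (Ola, 15), (Tai, 12), (Uma, 8), (Vic, 35), (Xia, 10)}

Natural join on mid: {(Alpha, Vic, 35, 34, Cal, Vega), (Alpha, Vic, 35, 34, Cal, Zephyr), (Alpha, Vic, 35, 34, Dee, Delta), (Alpha, Vic, 35, 34, Rae, Lyra), (Argo, Kim, 27, 18, Eve, Alpha), (Argo, Kim, 27, 18, Wes, Lyra), (Helix, Fay, 31, 34, Cal, Vega), (Helix, Fay, 31, 34, Cal, Zephyr), (Helix, Fay, 31, 34, Dee, Delta), (Helix, Fay, 31, 34, Rae, Lyra), (Helix, Ola, 15, 18, Eve, Alpha), (Helix, Ola, 15, 18, Wes, Lyra), (Lyra, Tai, 12, 37, Pat, Atlas), (Lyra, Uma, 8, 34, Cal, Vega), (Lyra, Uma, 8, 34, Cal, Zephyr), (Lyra, Uma, 8, 34, Dee, Delta), (Lyra, Uma, 8, 34, Rae, Lyra), (Lyra, Xia, 10, 37, Pat, Atlas)}
Natural join on role: {(Alpha, Vic, 35, 34, Cal, Vega, 2017, 13), (Alpha, Vic, 35, 34, Cal, Zephyr, 1990, 35), (Alpha, Vic, 35, 34, Dee, Delta, 1984, 27), (Alpha, Vic, 35, 34, Rae, Lyra, 2000, 28), (Argo, Kim, 27, 18, Eve, Alpha, 2019, 16), (Argo, Kim, 27, 18, Wes, Lyra, 2000, 28), (Helix, Fay, 31, 34, Cal, Vega, 2017, 13), (Helix, Fay, 31, 34, Cal, Zephyr, 1990, 35), (Helix, Fay, 31, 34, Dee, Delta, 1984, 27), (Helix, Fay, 31, 34, Rae, Lyra, 2000, 28), (Helix, Ola, 15, 18, Eve, Alpha, 2019, 16), (Helix, Ola, 15, 18, Wes, Lyra, 2000, 28), (Lyra, Tai, 12, 37, Pat, Atlas, 1984, 30), (Lyra, Tai, 12, 37, Pat, Atlas, 1992, 20), (Lyra, Uma, 8, 34, Cal, Vega, 2017, 13), (Lyra, Uma, 8, 34, Cal, Zephyr, 1990, 35), (Lyra, Uma, 8, 34, Dee, Delta, 1984, 27), (Lyra, Uma, 8, 34, Rae, Lyra, 2000, 28), (Lyra, Xia, 10, 37, Pat, Atlas, 1984, 30), (Lyra, Xia, 10, 37, Pat, Atlas, 1992, 20)}
Selection aname != Fay: {(Alpha, Vic, 35, 34, Cal, Vega, 2017, 13), (Alpha, Vic, 35, 34, Cal, Zephyr, 1990, 35), (Alpha, Vic, 35, 34, Dee, Delta, 1984, 27), (Alpha, Vic, 35, 34, Rae, Lyra, 2000, 28), (Argo, Kim, 27, 18, Eve, Alpha, 2019, 16), (Argo, Kim, 27, 18, Wes, Lyra, 2000, 28), (Helix, Ola, 15, 18, Eve, Alpha, 2019, 16), (Helix, Ola, 15, 18, Wes, Lyra, 2000, 28), (Lyra, Tai, 12, 37, Pat, Atlas, 1984, 30), (Lyra, Tai, 12, 37, Pat, Atlas, 1992, 20), (Lyra, Uma, 8, 34, Cal, Vega, 2017, 13), (Lyra, Uma, 8, 34, Cal, Zephyr, 1990, 35), (Lyra, Uma, 8, 34, Dee, Delta, 1984, 27), (Lyra, Uma, 8, 34, Rae, Lyra, 2000, 28), (Lyra, Xia, 10, 37, Pat, Atlas, 1984, 30), (Lyra, Xia, 10, 37, Pat, Atlas, 1992, 20)}
π[aname, aid]: project onto (aname, aid) (10 duplicate(s) eliminated) → {(Kim, 27), (Ola, 15), (Tai, 12), (Uma, 8), (Vic, 35), (Xia, 10)}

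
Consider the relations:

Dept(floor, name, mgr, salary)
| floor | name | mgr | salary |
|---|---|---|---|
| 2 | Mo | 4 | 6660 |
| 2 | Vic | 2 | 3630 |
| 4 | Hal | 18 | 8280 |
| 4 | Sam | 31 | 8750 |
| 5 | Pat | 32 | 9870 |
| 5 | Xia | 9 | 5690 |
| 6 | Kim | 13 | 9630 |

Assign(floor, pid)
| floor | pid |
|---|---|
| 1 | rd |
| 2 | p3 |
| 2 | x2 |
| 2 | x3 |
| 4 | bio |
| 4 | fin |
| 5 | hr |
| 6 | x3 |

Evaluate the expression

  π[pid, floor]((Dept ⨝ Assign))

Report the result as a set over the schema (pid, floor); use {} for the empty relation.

Dept ⋈ Assign (natural join on floor): {(2, Mo, 4, 6660, p3), (2, Mo, 4, 6660, x2), (2, Mo, 4, 6660, x3), (2, Vic, 2, 3630, p3), (2, Vic, 2, 3630, x2), (2, Vic, 2, 3630, x3), (4, Hal, 18, 8280, bio), (4, Hal, 18, 8280, fin), (4, Sam, 31, 8750, bio), (4, Sam, 31, 8750, fin), (5, Pat, 32, 9870, hr), (5, Xia, 9, 5690, hr), (6, Kim, 13, 9630, x3)}
Keep only column(s) pid, floor (6 duplicate(s) eliminated): {(bio, 4), (fin, 4), (hr, 5), (p3, 2), (x2, 2), (x3, 2), (x3, 6)}

{(bio, 4), (fin, 4), (hr, 5), (p3, 2), (x2, 2), (x3, 2), (x3, 6)}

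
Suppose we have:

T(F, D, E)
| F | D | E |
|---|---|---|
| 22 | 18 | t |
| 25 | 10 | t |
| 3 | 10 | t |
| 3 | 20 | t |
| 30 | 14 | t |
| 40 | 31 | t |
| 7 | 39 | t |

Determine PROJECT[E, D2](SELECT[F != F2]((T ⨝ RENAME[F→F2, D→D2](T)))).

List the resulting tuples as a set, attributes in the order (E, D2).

{(t, 10), (t, 14), (t, 18), (t, 20), (t, 31), (t, 39)}

ρ[F→F2, D→D2]: schema becomes (F2, D2, E); tuples unchanged.
T ⋈ RENAME[F→F2, D→D2](T) (natural join on E): {(22, 18, t, 22, 18), (22, 18, t, 25, 10), (22, 18, t, 3, 10), (22, 18, t, 3, 20), (22, 18, t, 30, 14), (22, 18, t, 40, 31), (22, 18, t, 7, 39), (25, 10, t, 22, 18), (25, 10, t, 25, 10), (25, 10, t, 3, 10), (25, 10, t, 3, 20), (25, 10, t, 30, 14), (25, 10, t, 40, 31), (25, 10, t, 7, 39), (3, 10, t, 22, 18), (3, 10, t, 25, 10), (3, 10, t, 3, 10), (3, 10, t, 3, 20), (3, 10, t, 30, 14), (3, 10, t, 40, 31), (3, 10, t, 7, 39), (3, 20, t, 22, 18), (3, 20, t, 25, 10), (3, 20, t, 3, 10), (3, 20, t, 3, 20), (3, 20, t, 30, 14), (3, 20, t, 40, 31), (3, 20, t, 7, 39), (30, 14, t, 22, 18), (30, 14, t, 25, 10), (30, 14, t, 3, 10), (30, 14, t, 3, 20), (30, 14, t, 30, 14), (30, 14, t, 40, 31), (30, 14, t, 7, 39), (40, 31, t, 22, 18), (40, 31, t, 25, 10), (40, 31, t, 3, 10), (40, 31, t, 3, 20), (40, 31, t, 30, 14), (40, 31, t, 40, 31), (40, 31, t, 7, 39), (7, 39, t, 22, 18), (7, 39, t, 25, 10), (7, 39, t, 3, 10), (7, 39, t, 3, 20), (7, 39, t, 30, 14), (7, 39, t, 40, 31), (7, 39, t, 7, 39)}
σ[F != F2]: keep tuples satisfying F != F2 → {(22, 18, t, 25, 10), (22, 18, t, 3, 10), (22, 18, t, 3, 20), (22, 18, t, 30, 14), (22, 18, t, 40, 31), (22, 18, t, 7, 39), (25, 10, t, 22, 18), (25, 10, t, 3, 10), (25, 10, t, 3, 20), (25, 10, t, 30, 14), (25, 10, t, 40, 31), (25, 10, t, 7, 39), (3, 10, t, 22, 18), (3, 10, t, 25, 10), (3, 10, t, 30, 14), (3, 10, t, 40, 31), (3, 10, t, 7, 39), (3, 20, t, 22, 18), (3, 20, t, 25, 10), (3, 20, t, 30, 14), (3, 20, t, 40, 31), (3, 20, t, 7, 39), (30, 14, t, 22, 18), (30, 14, t, 25, 10), (30, 14, t, 3, 10), (30, 14, t, 3, 20), (30, 14, t, 40, 31), (30, 14, t, 7, 39), (40, 31, t, 22, 18), (40, 31, t, 25, 10), (40, 31, t, 3, 10), (40, 31, t, 3, 20), (40, 31, t, 30, 14), (40, 31, t, 7, 39), (7, 39, t, 22, 18), (7, 39, t, 25, 10), (7, 39, t, 3, 10), (7, 39, t, 3, 20), (7, 39, t, 30, 14), (7, 39, t, 40, 31)}
Projecting to E, D2 (34 duplicate(s) eliminated): {(t, 10), (t, 14), (t, 18), (t, 20), (t, 31), (t, 39)}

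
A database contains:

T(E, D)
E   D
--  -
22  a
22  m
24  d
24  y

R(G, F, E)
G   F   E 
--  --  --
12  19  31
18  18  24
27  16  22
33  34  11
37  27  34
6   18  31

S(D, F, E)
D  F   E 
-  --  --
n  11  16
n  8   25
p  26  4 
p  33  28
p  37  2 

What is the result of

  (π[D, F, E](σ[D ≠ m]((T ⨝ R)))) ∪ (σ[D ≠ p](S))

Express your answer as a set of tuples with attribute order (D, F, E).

{(a, 16, 22), (d, 18, 24), (n, 11, 16), (n, 8, 25), (y, 18, 24)}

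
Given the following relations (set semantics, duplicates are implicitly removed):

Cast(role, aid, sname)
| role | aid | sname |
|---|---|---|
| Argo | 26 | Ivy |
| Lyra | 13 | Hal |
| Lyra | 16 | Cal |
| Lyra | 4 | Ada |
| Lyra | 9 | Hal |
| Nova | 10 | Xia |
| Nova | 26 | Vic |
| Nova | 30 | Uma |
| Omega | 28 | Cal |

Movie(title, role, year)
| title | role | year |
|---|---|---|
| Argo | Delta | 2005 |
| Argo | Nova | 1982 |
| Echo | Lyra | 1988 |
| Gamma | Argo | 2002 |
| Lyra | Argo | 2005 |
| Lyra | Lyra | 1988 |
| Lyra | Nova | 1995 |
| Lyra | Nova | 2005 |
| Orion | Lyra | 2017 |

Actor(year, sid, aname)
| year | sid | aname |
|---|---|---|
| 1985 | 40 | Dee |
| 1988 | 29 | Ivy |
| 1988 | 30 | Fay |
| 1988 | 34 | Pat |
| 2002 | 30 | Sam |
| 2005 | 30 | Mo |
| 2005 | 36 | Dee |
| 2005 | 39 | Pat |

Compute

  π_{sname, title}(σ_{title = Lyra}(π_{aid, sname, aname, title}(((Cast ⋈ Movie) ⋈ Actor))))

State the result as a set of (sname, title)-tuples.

{(Ada, Lyra), (Cal, Lyra), (Hal, Lyra), (Ivy, Lyra), (Uma, Lyra), (Vic, Lyra), (Xia, Lyra)}

Joining Cast and Movie on role yields {(Argo, 26, Ivy, Gamma, 2002), (Argo, 26, Ivy, Lyra, 2005), (Lyra, 13, Hal, Echo, 1988), (Lyra, 13, Hal, Lyra, 1988), (Lyra, 13, Hal, Orion, 2017), (Lyra, 16, Cal, Echo, 1988), (Lyra, 16, Cal, Lyra, 1988), (Lyra, 16, Cal, Orion, 2017), (Lyra, 4, Ada, Echo, 1988), (Lyra, 4, Ada, Lyra, 1988), (Lyra, 4, Ada, Orion, 2017), (Lyra, 9, Hal, Echo, 1988), (Lyra, 9, Hal, Lyra, 1988), (Lyra, 9, Hal, Orion, 2017), (Nova, 10, Xia, Argo, 1982), (Nova, 10, Xia, Lyra, 1995), (Nova, 10, Xia, Lyra, 2005), (Nova, 26, Vic, Argo, 1982), (Nova, 26, Vic, Lyra, 1995), (Nova, 26, Vic, Lyra, 2005), (Nova, 30, Uma, Argo, 1982), (Nova, 30, Uma, Lyra, 1995), (Nova, 30, Uma, Lyra, 2005)}.
Joining (Cast ⋈ Movie) and Actor on year yields {(Argo, 26, Ivy, Gamma, 2002, 30, Sam), (Argo, 26, Ivy, Lyra, 2005, 30, Mo), (Argo, 26, Ivy, Lyra, 2005, 36, Dee), (Argo, 26, Ivy, Lyra, 2005, 39, Pat), (Lyra, 13, Hal, Echo, 1988, 29, Ivy), (Lyra, 13, Hal, Echo, 1988, 30, Fay), (Lyra, 13, Hal, Echo, 1988, 34, Pat), (Lyra, 13, Hal, Lyra, 1988, 29, Ivy), (Lyra, 13, Hal, Lyra, 1988, 30, Fay), (Lyra, 13, Hal, Lyra, 1988, 34, Pat), (Lyra, 16, Cal, Echo, 1988, 29, Ivy), (Lyra, 16, Cal, Echo, 1988, 30, Fay), (Lyra, 16, Cal, Echo, 1988, 34, Pat), (Lyra, 16, Cal, Lyra, 1988, 29, Ivy), (Lyra, 16, Cal, Lyra, 1988, 30, Fay), (Lyra, 16, Cal, Lyra, 1988, 34, Pat), (Lyra, 4, Ada, Echo, 1988, 29, Ivy), (Lyra, 4, Ada, Echo, 1988, 30, Fay), (Lyra, 4, Ada, Echo, 1988, 34, Pat), (Lyra, 4, Ada, Lyra, 1988, 29, Ivy), (Lyra, 4, Ada, Lyra, 1988, 30, Fay), (Lyra, 4, Ada, Lyra, 1988, 34, Pat), (Lyra, 9, Hal, Echo, 1988, 29, Ivy), (Lyra, 9, Hal, Echo, 1988, 30, Fay), (Lyra, 9, Hal, Echo, 1988, 34, Pat), (Lyra, 9, Hal, Lyra, 1988, 29, Ivy), (Lyra, 9, Hal, Lyra, 1988, 30, Fay), (Lyra, 9, Hal, Lyra, 1988, 34, Pat), (Nova, 10, Xia, Lyra, 2005, 30, Mo), (Nova, 10, Xia, Lyra, 2005, 36, Dee), (Nova, 10, Xia, Lyra, 2005, 39, Pat), (Nova, 26, Vic, Lyra, 2005, 30, Mo), (Nova, 26, Vic, Lyra, 2005, 36, Dee), (Nova, 26, Vic, Lyra, 2005, 39, Pat), (Nova, 30, Uma, Lyra, 2005, 30, Mo), (Nova, 30, Uma, Lyra, 2005, 36, Dee), (Nova, 30, Uma, Lyra, 2005, 39, Pat)}.
π[aid, sname, aname, title]: project onto (aid, sname, aname, title) → {(10, Xia, Dee, Lyra), (10, Xia, Mo, Lyra), (10, Xia, Pat, Lyra), (13, Hal, Fay, Echo), (13, Hal, Fay, Lyra), (13, Hal, Ivy, Echo), (13, Hal, Ivy, Lyra), (13, Hal, Pat, Echo), (13, Hal, Pat, Lyra), (16, Cal, Fay, Echo), (16, Cal, Fay, Lyra), (16, Cal, Ivy, Echo), (16, Cal, Ivy, Lyra), (16, Cal, Pat, Echo), (16, Cal, Pat, Lyra), (26, Ivy, Dee, Lyra), (26, Ivy, Mo, Lyra), (26, Ivy, Pat, Lyra), (26, Ivy, Sam, Gamma), (26, Vic, Dee, Lyra), (26, Vic, Mo, Lyra), (26, Vic, Pat, Lyra), (30, Uma, Dee, Lyra), (30, Uma, Mo, Lyra), (30, Uma, Pat, Lyra), (4, Ada, Fay, Echo), (4, Ada, Fay, Lyra), (4, Ada, Ivy, Echo), (4, Ada, Ivy, Lyra), (4, Ada, Pat, Echo), (4, Ada, Pat, Lyra), (9, Hal, Fay, Echo), (9, Hal, Fay, Lyra), (9, Hal, Ivy, Echo), (9, Hal, Ivy, Lyra), (9, Hal, Pat, Echo), (9, Hal, Pat, Lyra)}
Filtering on title = Lyra leaves {(10, Xia, Dee, Lyra), (10, Xia, Mo, Lyra), (10, Xia, Pat, Lyra), (13, Hal, Fay, Lyra), (13, Hal, Ivy, Lyra), (13, Hal, Pat, Lyra), (16, Cal, Fay, Lyra), (16, Cal, Ivy, Lyra), (16, Cal, Pat, Lyra), (26, Ivy, Dee, Lyra), (26, Ivy, Mo, Lyra), (26, Ivy, Pat, Lyra), (26, Vic, Dee, Lyra), (26, Vic, Mo, Lyra), (26, Vic, Pat, Lyra), (30, Uma, Dee, Lyra), (30, Uma, Mo, Lyra), (30, Uma, Pat, Lyra), (4, Ada, Fay, Lyra), (4, Ada, Ivy, Lyra), (4, Ada, Pat, Lyra), (9, Hal, Fay, Lyra), (9, Hal, Ivy, Lyra), (9, Hal, Pat, Lyra)}.
π[sname, title]: project onto (sname, title) (17 duplicate(s) eliminated) → {(Ada, Lyra), (Cal, Lyra), (Hal, Lyra), (Ivy, Lyra), (Uma, Lyra), (Vic, Lyra), (Xia, Lyra)}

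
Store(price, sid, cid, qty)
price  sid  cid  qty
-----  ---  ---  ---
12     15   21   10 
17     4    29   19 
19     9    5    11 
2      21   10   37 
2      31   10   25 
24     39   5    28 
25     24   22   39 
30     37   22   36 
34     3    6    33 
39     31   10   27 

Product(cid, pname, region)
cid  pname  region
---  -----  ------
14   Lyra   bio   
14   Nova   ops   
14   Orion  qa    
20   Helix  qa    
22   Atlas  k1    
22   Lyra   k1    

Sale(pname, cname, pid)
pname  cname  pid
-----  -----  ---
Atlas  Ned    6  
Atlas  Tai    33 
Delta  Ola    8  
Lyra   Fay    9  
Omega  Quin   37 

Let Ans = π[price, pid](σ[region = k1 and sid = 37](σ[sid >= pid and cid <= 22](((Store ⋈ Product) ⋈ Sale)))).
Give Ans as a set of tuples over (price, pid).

{(30, 33), (30, 6), (30, 9)}

Joining Store and Product on cid yields {(25, 24, 22, 39, Atlas, k1), (25, 24, 22, 39, Lyra, k1), (30, 37, 22, 36, Atlas, k1), (30, 37, 22, 36, Lyra, k1)}.
Joining (Store ⋈ Product) and Sale on pname yields {(25, 24, 22, 39, Atlas, k1, Ned, 6), (25, 24, 22, 39, Atlas, k1, Tai, 33), (25, 24, 22, 39, Lyra, k1, Fay, 9), (30, 37, 22, 36, Atlas, k1, Ned, 6), (30, 37, 22, 36, Atlas, k1, Tai, 33), (30, 37, 22, 36, Lyra, k1, Fay, 9)}.
σ[sid >= pid and cid <= 22]: keep tuples satisfying sid >= pid and cid <= 22 → {(25, 24, 22, 39, Atlas, k1, Ned, 6), (25, 24, 22, 39, Lyra, k1, Fay, 9), (30, 37, 22, 36, Atlas, k1, Ned, 6), (30, 37, 22, 36, Atlas, k1, Tai, 33), (30, 37, 22, 36, Lyra, k1, Fay, 9)}
σ[region = k1 and sid = 37]: keep tuples satisfying region = k1 and sid = 37 → {(30, 37, 22, 36, Atlas, k1, Ned, 6), (30, 37, 22, 36, Atlas, k1, Tai, 33), (30, 37, 22, 36, Lyra, k1, Fay, 9)}
π_{price, pid} gives {(30, 33), (30, 6), (30, 9)}.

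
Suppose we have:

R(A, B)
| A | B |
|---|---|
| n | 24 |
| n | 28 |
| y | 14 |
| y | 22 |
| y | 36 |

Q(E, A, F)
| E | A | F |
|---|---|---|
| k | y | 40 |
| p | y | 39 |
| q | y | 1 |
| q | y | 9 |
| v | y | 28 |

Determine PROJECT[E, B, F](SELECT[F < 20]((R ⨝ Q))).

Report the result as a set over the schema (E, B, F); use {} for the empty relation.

{(q, 14, 1), (q, 14, 9), (q, 22, 1), (q, 22, 9), (q, 36, 1), (q, 36, 9)}

Joining R and Q on A yields {(y, 14, k, 40), (y, 14, p, 39), (y, 14, q, 1), (y, 14, q, 9), (y, 14, v, 28), (y, 22, k, 40), (y, 22, p, 39), (y, 22, q, 1), (y, 22, q, 9), (y, 22, v, 28), (y, 36, k, 40), (y, 36, p, 39), (y, 36, q, 1), (y, 36, q, 9), (y, 36, v, 28)}.
Selection F < 20: {(y, 14, q, 1), (y, 14, q, 9), (y, 22, q, 1), (y, 22, q, 9), (y, 36, q, 1), (y, 36, q, 9)}
π_{E, B, F} gives {(q, 14, 1), (q, 14, 9), (q, 22, 1), (q, 22, 9), (q, 36, 1), (q, 36, 9)}.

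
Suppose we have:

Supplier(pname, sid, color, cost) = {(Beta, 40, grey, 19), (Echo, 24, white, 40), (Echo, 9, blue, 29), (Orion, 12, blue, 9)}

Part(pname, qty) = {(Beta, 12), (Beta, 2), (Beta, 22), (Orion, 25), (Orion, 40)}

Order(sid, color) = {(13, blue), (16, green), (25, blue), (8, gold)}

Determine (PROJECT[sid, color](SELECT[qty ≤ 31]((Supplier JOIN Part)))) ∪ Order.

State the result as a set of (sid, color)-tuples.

{(12, blue), (13, blue), (16, green), (25, blue), (40, grey), (8, gold)}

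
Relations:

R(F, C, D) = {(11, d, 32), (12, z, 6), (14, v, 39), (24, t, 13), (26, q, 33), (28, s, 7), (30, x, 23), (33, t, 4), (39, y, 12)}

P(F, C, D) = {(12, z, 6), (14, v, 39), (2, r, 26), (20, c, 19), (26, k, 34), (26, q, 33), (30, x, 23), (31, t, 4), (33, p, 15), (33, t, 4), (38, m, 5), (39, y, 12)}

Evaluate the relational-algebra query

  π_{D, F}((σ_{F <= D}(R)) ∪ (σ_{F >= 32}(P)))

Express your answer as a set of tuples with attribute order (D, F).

{(12, 39), (15, 33), (32, 11), (33, 26), (39, 14), (4, 33), (5, 38)}

Selection F <= D: {(11, d, 32), (14, v, 39), (26, q, 33)}
Selection F >= 32: {(33, p, 15), (33, t, 4), (38, m, 5), (39, y, 12)}
Union: {(11, d, 32), (14, v, 39), (26, q, 33)} with {(33, p, 15), (33, t, 4), (38, m, 5), (39, y, 12)} → {(11, d, 32), (14, v, 39), (26, q, 33), (33, p, 15), (33, t, 4), (38, m, 5), (39, y, 12)}
Keep only column(s) D, F: {(12, 39), (15, 33), (32, 11), (33, 26), (39, 14), (4, 33), (5, 38)}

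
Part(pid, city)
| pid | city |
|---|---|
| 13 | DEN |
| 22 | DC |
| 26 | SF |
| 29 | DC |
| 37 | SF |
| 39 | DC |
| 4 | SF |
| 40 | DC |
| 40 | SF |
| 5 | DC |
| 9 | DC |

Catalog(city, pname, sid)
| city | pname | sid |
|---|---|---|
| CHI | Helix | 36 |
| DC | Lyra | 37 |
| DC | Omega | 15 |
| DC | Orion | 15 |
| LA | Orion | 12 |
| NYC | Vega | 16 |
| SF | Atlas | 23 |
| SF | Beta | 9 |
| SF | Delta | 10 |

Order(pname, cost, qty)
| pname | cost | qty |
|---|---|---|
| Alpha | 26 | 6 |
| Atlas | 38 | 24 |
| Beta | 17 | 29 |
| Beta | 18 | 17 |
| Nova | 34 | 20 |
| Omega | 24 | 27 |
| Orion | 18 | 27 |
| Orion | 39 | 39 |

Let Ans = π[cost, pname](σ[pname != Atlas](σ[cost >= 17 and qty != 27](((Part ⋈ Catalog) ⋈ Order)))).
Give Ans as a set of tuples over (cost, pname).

{(17, Beta), (18, Beta), (39, Orion)}

Joining Part and Catalog on city yields {(22, DC, Lyra, 37), (22, DC, Omega, 15), (22, DC, Orion, 15), (26, SF, Atlas, 23), (26, SF, Beta, 9), (26, SF, Delta, 10), (29, DC, Lyra, 37), (29, DC, Omega, 15), (29, DC, Orion, 15), (37, SF, Atlas, 23), (37, SF, Beta, 9), (37, SF, Delta, 10), (39, DC, Lyra, 37), (39, DC, Omega, 15), (39, DC, Orion, 15), (4, SF, Atlas, 23), (4, SF, Beta, 9), (4, SF, Delta, 10), (40, DC, Lyra, 37), (40, DC, Omega, 15), (40, DC, Orion, 15), (40, SF, Atlas, 23), (40, SF, Beta, 9), (40, SF, Delta, 10), (5, DC, Lyra, 37), (5, DC, Omega, 15), (5, DC, Orion, 15), (9, DC, Lyra, 37), (9, DC, Omega, 15), (9, DC, Orion, 15)}.
Joining (Part ⋈ Catalog) and Order on pname yields {(22, DC, Omega, 15, 24, 27), (22, DC, Orion, 15, 18, 27), (22, DC, Orion, 15, 39, 39), (26, SF, Atlas, 23, 38, 24), (26, SF, Beta, 9, 17, 29), (26, SF, Beta, 9, 18, 17), (29, DC, Omega, 15, 24, 27), (29, DC, Orion, 15, 18, 27), (29, DC, Orion, 15, 39, 39), (37, SF, Atlas, 23, 38, 24), (37, SF, Beta, 9, 17, 29), (37, SF, Beta, 9, 18, 17), (39, DC, Omega, 15, 24, 27), (39, DC, Orion, 15, 18, 27), (39, DC, Orion, 15, 39, 39), (4, SF, Atlas, 23, 38, 24), (4, SF, Beta, 9, 17, 29), (4, SF, Beta, 9, 18, 17), (40, DC, Omega, 15, 24, 27), (40, DC, Orion, 15, 18, 27), (40, DC, Orion, 15, 39, 39), (40, SF, Atlas, 23, 38, 24), (40, SF, Beta, 9, 17, 29), (40, SF, Beta, 9, 18, 17), (5, DC, Omega, 15, 24, 27), (5, DC, Orion, 15, 18, 27), (5, DC, Orion, 15, 39, 39), (9, DC, Omega, 15, 24, 27), (9, DC, Orion, 15, 18, 27), (9, DC, Orion, 15, 39, 39)}.
Filtering on cost >= 17 and qty != 27 leaves {(22, DC, Orion, 15, 39, 39), (26, SF, Atlas, 23, 38, 24), (26, SF, Beta, 9, 17, 29), (26, SF, Beta, 9, 18, 17), (29, DC, Orion, 15, 39, 39), (37, SF, Atlas, 23, 38, 24), (37, SF, Beta, 9, 17, 29), (37, SF, Beta, 9, 18, 17), (39, DC, Orion, 15, 39, 39), (4, SF, Atlas, 23, 38, 24), (4, SF, Beta, 9, 17, 29), (4, SF, Beta, 9, 18, 17), (40, DC, Orion, 15, 39, 39), (40, SF, Atlas, 23, 38, 24), (40, SF, Beta, 9, 17, 29), (40, SF, Beta, 9, 18, 17), (5, DC, Orion, 15, 39, 39), (9, DC, Orion, 15, 39, 39)}.
Filtering on pname != Atlas leaves {(22, DC, Orion, 15, 39, 39), (26, SF, Beta, 9, 17, 29), (26, SF, Beta, 9, 18, 17), (29, DC, Orion, 15, 39, 39), (37, SF, Beta, 9, 17, 29), (37, SF, Beta, 9, 18, 17), (39, DC, Orion, 15, 39, 39), (4, SF, Beta, 9, 17, 29), (4, SF, Beta, 9, 18, 17), (40, DC, Orion, 15, 39, 39), (40, SF, Beta, 9, 17, 29), (40, SF, Beta, 9, 18, 17), (5, DC, Orion, 15, 39, 39), (9, DC, Orion, 15, 39, 39)}.
π[cost, pname]: project onto (cost, pname) (11 duplicate(s) eliminated) → {(17, Beta), (18, Beta), (39, Orion)}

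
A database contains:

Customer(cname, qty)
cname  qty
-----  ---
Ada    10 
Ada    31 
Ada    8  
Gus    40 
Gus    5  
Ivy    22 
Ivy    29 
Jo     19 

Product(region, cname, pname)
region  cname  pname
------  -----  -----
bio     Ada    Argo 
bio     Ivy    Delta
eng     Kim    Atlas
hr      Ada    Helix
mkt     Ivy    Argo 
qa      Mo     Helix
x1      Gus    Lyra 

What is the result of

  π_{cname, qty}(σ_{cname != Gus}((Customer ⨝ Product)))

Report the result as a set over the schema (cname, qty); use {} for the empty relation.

{(Ada, 10), (Ada, 31), (Ada, 8), (Ivy, 22), (Ivy, 29)}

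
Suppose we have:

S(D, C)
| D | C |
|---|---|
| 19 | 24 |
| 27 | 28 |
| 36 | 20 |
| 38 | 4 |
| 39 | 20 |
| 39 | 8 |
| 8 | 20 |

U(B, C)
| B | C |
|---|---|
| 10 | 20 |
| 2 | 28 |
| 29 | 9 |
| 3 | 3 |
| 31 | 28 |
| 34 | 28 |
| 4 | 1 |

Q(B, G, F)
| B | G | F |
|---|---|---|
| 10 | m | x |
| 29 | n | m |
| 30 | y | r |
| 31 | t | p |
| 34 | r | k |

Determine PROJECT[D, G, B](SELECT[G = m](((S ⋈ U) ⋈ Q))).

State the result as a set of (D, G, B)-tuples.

Joining S and U on C yields {(27, 28, 2), (27, 28, 31), (27, 28, 34), (36, 20, 10), (39, 20, 10), (8, 20, 10)}.
Joining (S ⋈ U) and Q on B yields {(27, 28, 31, t, p), (27, 28, 34, r, k), (36, 20, 10, m, x), (39, 20, 10, m, x), (8, 20, 10, m, x)}.
Filtering on G = m leaves {(36, 20, 10, m, x), (39, 20, 10, m, x), (8, 20, 10, m, x)}.
π[D, G, B]: project onto (D, G, B) → {(36, m, 10), (39, m, 10), (8, m, 10)}

{(36, m, 10), (39, m, 10), (8, m, 10)}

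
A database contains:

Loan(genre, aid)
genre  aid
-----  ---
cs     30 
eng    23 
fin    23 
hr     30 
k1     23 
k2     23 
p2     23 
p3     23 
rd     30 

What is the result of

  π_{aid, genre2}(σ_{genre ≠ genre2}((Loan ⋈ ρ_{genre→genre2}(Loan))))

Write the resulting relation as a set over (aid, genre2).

ρ[genre→genre2]: schema becomes (genre2, aid); tuples unchanged.
Joining Loan and ρ_{genre→genre2}(Loan) on aid yields {(cs, 30, cs), (cs, 30, hr), (cs, 30, rd), (eng, 23, eng), (eng, 23, fin), (eng, 23, k1), (eng, 23, k2), (eng, 23, p2), (eng, 23, p3), (fin, 23, eng), (fin, 23, fin), (fin, 23, k1), (fin, 23, k2), (fin, 23, p2), (fin, 23, p3), (hr, 30, cs), (hr, 30, hr), (hr, 30, rd), (k1, 23, eng), (k1, 23, fin), (k1, 23, k1), (k1, 23, k2), (k1, 23, p2), (k1, 23, p3), (k2, 23, eng), (k2, 23, fin), (k2, 23, k1), (k2, 23, k2), (k2, 23, p2), (k2, 23, p3), (p2, 23, eng), (p2, 23, fin), (p2, 23, k1), (p2, 23, k2), (p2, 23, p2), (p2, 23, p3), (p3, 23, eng), (p3, 23, fin), (p3, 23, k1), (p3, 23, k2), (p3, 23, p2), (p3, 23, p3), (rd, 30, cs), (rd, 30, hr), (rd, 30, rd)}.
Selection genre ≠ genre2: {(cs, 30, hr), (cs, 30, rd), (eng, 23, fin), (eng, 23, k1), (eng, 23, k2), (eng, 23, p2), (eng, 23, p3), (fin, 23, eng), (fin, 23, k1), (fin, 23, k2), (fin, 23, p2), (fin, 23, p3), (hr, 30, cs), (hr, 30, rd), (k1, 23, eng), (k1, 23, fin), (k1, 23, k2), (k1, 23, p2), (k1, 23, p3), (k2, 23, eng), (k2, 23, fin), (k2, 23, k1), (k2, 23, p2), (k2, 23, p3), (p2, 23, eng), (p2, 23, fin), (p2, 23, k1), (p2, 23, k2), (p2, 23, p3), (p3, 23, eng), (p3, 23, fin), (p3, 23, k1), (p3, 23, k2), (p3, 23, p2), (rd, 30, cs), (rd, 30, hr)}
Projecting to aid, genre2 (27 duplicate(s) eliminated): {(23, eng), (23, fin), (23, k1), (23, k2), (23, p2), (23, p3), (30, cs), (30, hr), (30, rd)}

{(23, eng), (23, fin), (23, k1), (23, k2), (23, p2), (23, p3), (30, cs), (30, hr), (30, rd)}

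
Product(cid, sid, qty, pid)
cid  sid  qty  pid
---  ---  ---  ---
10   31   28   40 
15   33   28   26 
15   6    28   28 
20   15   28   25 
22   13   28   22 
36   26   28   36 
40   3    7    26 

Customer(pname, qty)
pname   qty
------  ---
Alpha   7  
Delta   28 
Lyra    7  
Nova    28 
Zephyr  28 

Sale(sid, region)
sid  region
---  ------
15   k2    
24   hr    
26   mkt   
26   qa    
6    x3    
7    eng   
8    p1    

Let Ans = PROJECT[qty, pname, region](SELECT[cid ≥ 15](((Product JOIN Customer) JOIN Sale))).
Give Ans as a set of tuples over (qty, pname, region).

Joining Product and Customer on qty yields {(10, 31, 28, 40, Delta), (10, 31, 28, 40, Nova), (10, 31, 28, 40, Zephyr), (15, 33, 28, 26, Delta), (15, 33, 28, 26, Nova), (15, 33, 28, 26, Zephyr), (15, 6, 28, 28, Delta), (15, 6, 28, 28, Nova), (15, 6, 28, 28, Zephyr), (20, 15, 28, 25, Delta), (20, 15, 28, 25, Nova), (20, 15, 28, 25, Zephyr), (22, 13, 28, 22, Delta), (22, 13, 28, 22, Nova), (22, 13, 28, 22, Zephyr), (36, 26, 28, 36, Delta), (36, 26, 28, 36, Nova), (36, 26, 28, 36, Zephyr), (40, 3, 7, 26, Alpha), (40, 3, 7, 26, Lyra)}.
Joining (Product JOIN Customer) and Sale on sid yields {(15, 6, 28, 28, Delta, x3), (15, 6, 28, 28, Nova, x3), (15, 6, 28, 28, Zephyr, x3), (20, 15, 28, 25, Delta, k2), (20, 15, 28, 25, Nova, k2), (20, 15, 28, 25, Zephyr, k2), (36, 26, 28, 36, Delta, mkt), (36, 26, 28, 36, Delta, qa), (36, 26, 28, 36, Nova, mkt), (36, 26, 28, 36, Nova, qa), (36, 26, 28, 36, Zephyr, mkt), (36, 26, 28, 36, Zephyr, qa)}.
Selection cid ≥ 15: {(15, 6, 28, 28, Delta, x3), (15, 6, 28, 28, Nova, x3), (15, 6, 28, 28, Zephyr, x3), (20, 15, 28, 25, Delta, k2), (20, 15, 28, 25, Nova, k2), (20, 15, 28, 25, Zephyr, k2), (36, 26, 28, 36, Delta, mkt), (36, 26, 28, 36, Delta, qa), (36, 26, 28, 36, Nova, mkt), (36, 26, 28, 36, Nova, qa), (36, 26, 28, 36, Zephyr, mkt), (36, 26, 28, 36, Zephyr, qa)}
Keep only column(s) qty, pname, region: {(28, Delta, k2), (28, Delta, mkt), (28, Delta, qa), (28, Delta, x3), (28, Nova, k2), (28, Nova, mkt), (28, Nova, qa), (28, Nova, x3), (28, Zephyr, k2), (28, Zephyr, mkt), (28, Zephyr, qa), (28, Zephyr, x3)}

{(28, Delta, k2), (28, Delta, mkt), (28, Delta, qa), (28, Delta, x3), (28, Nova, k2), (28, Nova, mkt), (28, Nova, qa), (28, Nova, x3), (28, Zephyr, k2), (28, Zephyr, mkt), (28, Zephyr, qa), (28, Zephyr, x3)}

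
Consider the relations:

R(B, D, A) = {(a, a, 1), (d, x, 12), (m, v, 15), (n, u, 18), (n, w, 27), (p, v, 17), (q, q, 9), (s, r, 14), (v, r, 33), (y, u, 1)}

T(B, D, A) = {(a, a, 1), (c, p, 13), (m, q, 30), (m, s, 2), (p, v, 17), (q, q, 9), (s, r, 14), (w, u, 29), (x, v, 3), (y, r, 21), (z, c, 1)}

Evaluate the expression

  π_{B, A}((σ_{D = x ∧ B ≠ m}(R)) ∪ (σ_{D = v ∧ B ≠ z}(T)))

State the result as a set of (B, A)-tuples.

{(d, 12), (p, 17), (x, 3)}

Selection D = x ∧ B ≠ m: {(d, x, 12)}
Selection D = v ∧ B ≠ z: {(p, v, 17), (x, v, 3)}
Set union of the two operands is {(d, x, 12), (p, v, 17), (x, v, 3)}.
π_{B, A} gives {(d, 12), (p, 17), (x, 3)}.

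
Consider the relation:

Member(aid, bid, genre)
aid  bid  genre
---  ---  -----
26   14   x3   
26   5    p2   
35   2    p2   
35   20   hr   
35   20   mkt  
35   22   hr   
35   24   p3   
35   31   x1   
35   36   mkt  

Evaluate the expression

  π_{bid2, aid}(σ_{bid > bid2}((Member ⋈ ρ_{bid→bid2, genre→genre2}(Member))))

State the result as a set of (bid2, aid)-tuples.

{(2, 35), (20, 35), (22, 35), (24, 35), (31, 35), (5, 26)}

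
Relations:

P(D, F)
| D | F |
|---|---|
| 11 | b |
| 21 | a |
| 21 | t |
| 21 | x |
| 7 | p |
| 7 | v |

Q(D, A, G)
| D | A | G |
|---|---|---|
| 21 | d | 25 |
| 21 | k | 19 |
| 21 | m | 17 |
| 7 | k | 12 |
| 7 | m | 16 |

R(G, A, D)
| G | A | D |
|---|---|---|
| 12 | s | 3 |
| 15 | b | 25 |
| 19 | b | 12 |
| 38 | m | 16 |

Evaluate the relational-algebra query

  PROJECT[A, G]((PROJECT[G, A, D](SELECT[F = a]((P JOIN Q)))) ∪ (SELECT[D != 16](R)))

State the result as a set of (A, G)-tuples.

{(b, 15), (b, 19), (d, 25), (k, 19), (m, 17), (s, 12)}

P ⋈ Q (natural join on D): {(21, a, d, 25), (21, a, k, 19), (21, a, m, 17), (21, t, d, 25), (21, t, k, 19), (21, t, m, 17), (21, x, d, 25), (21, x, k, 19), (21, x, m, 17), (7, p, k, 12), (7, p, m, 16), (7, v, k, 12), (7, v, m, 16)}
Apply σ_{F = a}; surviving tuples: {(21, a, d, 25), (21, a, k, 19), (21, a, m, 17)}
π[G, A, D]: project onto (G, A, D) → {(17, m, 21), (19, k, 21), (25, d, 21)}
Apply σ_{D != 16}; surviving tuples: {(12, s, 3), (15, b, 25), (19, b, 12)}
Taking the union: {(12, s, 3), (15, b, 25), (17, m, 21), (19, b, 12), (19, k, 21), (25, d, 21)}
π[A, G]: project onto (A, G) → {(b, 15), (b, 19), (d, 25), (k, 19), (m, 17), (s, 12)}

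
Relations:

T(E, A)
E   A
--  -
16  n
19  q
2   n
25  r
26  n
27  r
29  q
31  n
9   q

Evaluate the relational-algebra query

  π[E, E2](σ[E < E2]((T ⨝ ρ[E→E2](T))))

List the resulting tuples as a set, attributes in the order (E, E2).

ρ[E→E2]: schema becomes (E2, A); tuples unchanged.
T ⋈ ρ[E→E2](T) (natural join on A): {(16, n, 16), (16, n, 2), (16, n, 26), (16, n, 31), (19, q, 19), (19, q, 29), (19, q, 9), (2, n, 16), (2, n, 2), (2, n, 26), (2, n, 31), (25, r, 25), (25, r, 27), (26, n, 16), (26, n, 2), (26, n, 26), (26, n, 31), (27, r, 25), (27, r, 27), (29, q, 19), (29, q, 29), (29, q, 9), (31, n, 16), (31, n, 2), (31, n, 26), (31, n, 31), (9, q, 19), (9, q, 29), (9, q, 9)}
σ[E < E2]: keep tuples satisfying E < E2 → {(16, n, 26), (16, n, 31), (19, q, 29), (2, n, 16), (2, n, 26), (2, n, 31), (25, r, 27), (26, n, 31), (9, q, 19), (9, q, 29)}
π[E, E2]: project onto (E, E2) → {(16, 26), (16, 31), (19, 29), (2, 16), (2, 26), (2, 31), (25, 27), (26, 31), (9, 19), (9, 29)}

{(16, 26), (16, 31), (19, 29), (2, 16), (2, 26), (2, 31), (25, 27), (26, 31), (9, 19), (9, 29)}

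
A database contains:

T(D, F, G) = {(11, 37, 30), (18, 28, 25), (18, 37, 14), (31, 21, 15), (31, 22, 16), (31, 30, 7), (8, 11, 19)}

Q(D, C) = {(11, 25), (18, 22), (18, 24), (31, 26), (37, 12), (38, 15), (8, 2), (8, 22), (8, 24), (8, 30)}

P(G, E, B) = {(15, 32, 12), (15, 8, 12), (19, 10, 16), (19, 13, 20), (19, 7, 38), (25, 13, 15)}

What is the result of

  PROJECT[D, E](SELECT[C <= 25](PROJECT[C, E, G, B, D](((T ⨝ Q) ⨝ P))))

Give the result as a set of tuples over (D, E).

Natural join on D: {(11, 37, 30, 25), (18, 28, 25, 22), (18, 28, 25, 24), (18, 37, 14, 22), (18, 37, 14, 24), (31, 21, 15, 26), (31, 22, 16, 26), (31, 30, 7, 26), (8, 11, 19, 2), (8, 11, 19, 22), (8, 11, 19, 24), (8, 11, 19, 30)}
Natural join on G: {(18, 28, 25, 22, 13, 15), (18, 28, 25, 24, 13, 15), (31, 21, 15, 26, 32, 12), (31, 21, 15, 26, 8, 12), (8, 11, 19, 2, 10, 16), (8, 11, 19, 2, 13, 20), (8, 11, 19, 2, 7, 38), (8, 11, 19, 22, 10, 16), (8, 11, 19, 22, 13, 20), (8, 11, 19, 22, 7, 38), (8, 11, 19, 24, 10, 16), (8, 11, 19, 24, 13, 20), (8, 11, 19, 24, 7, 38), (8, 11, 19, 30, 10, 16), (8, 11, 19, 30, 13, 20), (8, 11, 19, 30, 7, 38)}
Keep only column(s) C, E, G, B, D: {(2, 10, 19, 16, 8), (2, 13, 19, 20, 8), (2, 7, 19, 38, 8), (22, 10, 19, 16, 8), (22, 13, 19, 20, 8), (22, 13, 25, 15, 18), (22, 7, 19, 38, 8), (24, 10, 19, 16, 8), (24, 13, 19, 20, 8), (24, 13, 25, 15, 18), (24, 7, 19, 38, 8), (26, 32, 15, 12, 31), (26, 8, 15, 12, 31), (30, 10, 19, 16, 8), (30, 13, 19, 20, 8), (30, 7, 19, 38, 8)}
Selection C <= 25: {(2, 10, 19, 16, 8), (2, 13, 19, 20, 8), (2, 7, 19, 38, 8), (22, 10, 19, 16, 8), (22, 13, 19, 20, 8), (22, 13, 25, 15, 18), (22, 7, 19, 38, 8), (24, 10, 19, 16, 8), (24, 13, 19, 20, 8), (24, 13, 25, 15, 18), (24, 7, 19, 38, 8)}
Keep only column(s) D, E (7 duplicate(s) eliminated): {(18, 13), (8, 10), (8, 13), (8, 7)}

{(18, 13), (8, 10), (8, 13), (8, 7)}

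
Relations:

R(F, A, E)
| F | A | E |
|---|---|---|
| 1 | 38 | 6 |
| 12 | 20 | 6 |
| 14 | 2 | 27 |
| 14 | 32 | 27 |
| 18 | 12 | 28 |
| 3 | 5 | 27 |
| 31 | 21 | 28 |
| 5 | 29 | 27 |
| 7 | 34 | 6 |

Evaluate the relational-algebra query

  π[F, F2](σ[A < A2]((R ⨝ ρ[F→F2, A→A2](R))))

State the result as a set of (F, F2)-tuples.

{(12, 1), (12, 7), (14, 14), (14, 3), (14, 5), (18, 31), (3, 14), (3, 5), (5, 14), (7, 1)}

ρ[F→F2, A→A2]: schema becomes (F2, A2, E); tuples unchanged.
R ⋈ ρ[F→F2, A→A2](R) (natural join on E): {(1, 38, 6, 1, 38), (1, 38, 6, 12, 20), (1, 38, 6, 7, 34), (12, 20, 6, 1, 38), (12, 20, 6, 12, 20), (12, 20, 6, 7, 34), (14, 2, 27, 14, 2), (14, 2, 27, 14, 32), (14, 2, 27, 3, 5), (14, 2, 27, 5, 29), (14, 32, 27, 14, 2), (14, 32, 27, 14, 32), (14, 32, 27, 3, 5), (14, 32, 27, 5, 29), (18, 12, 28, 18, 12), (18, 12, 28, 31, 21), (3, 5, 27, 14, 2), (3, 5, 27, 14, 32), (3, 5, 27, 3, 5), (3, 5, 27, 5, 29), (31, 21, 28, 18, 12), (31, 21, 28, 31, 21), (5, 29, 27, 14, 2), (5, 29, 27, 14, 32), (5, 29, 27, 3, 5), (5, 29, 27, 5, 29), (7, 34, 6, 1, 38), (7, 34, 6, 12, 20), (7, 34, 6, 7, 34)}
σ[A < A2]: keep tuples satisfying A < A2 → {(12, 20, 6, 1, 38), (12, 20, 6, 7, 34), (14, 2, 27, 14, 32), (14, 2, 27, 3, 5), (14, 2, 27, 5, 29), (18, 12, 28, 31, 21), (3, 5, 27, 14, 32), (3, 5, 27, 5, 29), (5, 29, 27, 14, 32), (7, 34, 6, 1, 38)}
π_{F, F2} gives {(12, 1), (12, 7), (14, 14), (14, 3), (14, 5), (18, 31), (3, 14), (3, 5), (5, 14), (7, 1)}.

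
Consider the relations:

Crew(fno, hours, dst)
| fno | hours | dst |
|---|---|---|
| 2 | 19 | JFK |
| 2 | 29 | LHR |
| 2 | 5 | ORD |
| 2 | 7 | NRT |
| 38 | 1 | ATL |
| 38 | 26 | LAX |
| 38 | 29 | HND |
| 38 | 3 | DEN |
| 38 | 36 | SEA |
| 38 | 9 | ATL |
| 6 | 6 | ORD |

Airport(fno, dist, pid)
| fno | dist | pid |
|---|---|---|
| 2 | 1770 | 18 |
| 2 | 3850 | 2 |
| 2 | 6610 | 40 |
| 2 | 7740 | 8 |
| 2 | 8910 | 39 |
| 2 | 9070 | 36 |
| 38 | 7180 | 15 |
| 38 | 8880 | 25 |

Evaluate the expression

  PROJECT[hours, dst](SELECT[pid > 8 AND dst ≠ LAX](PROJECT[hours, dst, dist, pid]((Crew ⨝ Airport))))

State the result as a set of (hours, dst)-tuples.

{(1, ATL), (19, JFK), (29, HND), (29, LHR), (3, DEN), (36, SEA), (5, ORD), (7, NRT), (9, ATL)}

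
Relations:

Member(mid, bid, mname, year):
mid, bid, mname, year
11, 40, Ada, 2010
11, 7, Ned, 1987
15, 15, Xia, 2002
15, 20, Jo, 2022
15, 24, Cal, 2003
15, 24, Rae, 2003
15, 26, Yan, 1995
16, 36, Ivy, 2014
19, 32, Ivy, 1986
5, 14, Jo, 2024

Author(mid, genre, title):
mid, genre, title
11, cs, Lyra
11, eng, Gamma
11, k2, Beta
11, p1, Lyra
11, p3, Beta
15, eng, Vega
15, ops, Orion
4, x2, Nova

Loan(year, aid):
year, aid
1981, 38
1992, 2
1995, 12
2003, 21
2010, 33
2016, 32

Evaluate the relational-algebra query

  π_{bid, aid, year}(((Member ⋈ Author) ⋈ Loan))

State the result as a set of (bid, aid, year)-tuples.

Member ⋈ Author (natural join on mid): {(11, 40, Ada, 2010, cs, Lyra), (11, 40, Ada, 2010, eng, Gamma), (11, 40, Ada, 2010, k2, Beta), (11, 40, Ada, 2010, p1, Lyra), (11, 40, Ada, 2010, p3, Beta), (11, 7, Ned, 1987, cs, Lyra), (11, 7, Ned, 1987, eng, Gamma), (11, 7, Ned, 1987, k2, Beta), (11, 7, Ned, 1987, p1, Lyra), (11, 7, Ned, 1987, p3, Beta), (15, 15, Xia, 2002, eng, Vega), (15, 15, Xia, 2002, ops, Orion), (15, 20, Jo, 2022, eng, Vega), (15, 20, Jo, 2022, ops, Orion), (15, 24, Cal, 2003, eng, Vega), (15, 24, Cal, 2003, ops, Orion), (15, 24, Rae, 2003, eng, Vega), (15, 24, Rae, 2003, ops, Orion), (15, 26, Yan, 1995, eng, Vega), (15, 26, Yan, 1995, ops, Orion)}
(Member ⋈ Author) ⋈ Loan (natural join on year): {(11, 40, Ada, 2010, cs, Lyra, 33), (11, 40, Ada, 2010, eng, Gamma, 33), (11, 40, Ada, 2010, k2, Beta, 33), (11, 40, Ada, 2010, p1, Lyra, 33), (11, 40, Ada, 2010, p3, Beta, 33), (15, 24, Cal, 2003, eng, Vega, 21), (15, 24, Cal, 2003, ops, Orion, 21), (15, 24, Rae, 2003, eng, Vega, 21), (15, 24, Rae, 2003, ops, Orion, 21), (15, 26, Yan, 1995, eng, Vega, 12), (15, 26, Yan, 1995, ops, Orion, 12)}
π_{bid, aid, year} gives {(24, 21, 2003), (26, 12, 1995), (40, 33, 2010)} (8 duplicate(s) eliminated).

{(24, 21, 2003), (26, 12, 1995), (40, 33, 2010)}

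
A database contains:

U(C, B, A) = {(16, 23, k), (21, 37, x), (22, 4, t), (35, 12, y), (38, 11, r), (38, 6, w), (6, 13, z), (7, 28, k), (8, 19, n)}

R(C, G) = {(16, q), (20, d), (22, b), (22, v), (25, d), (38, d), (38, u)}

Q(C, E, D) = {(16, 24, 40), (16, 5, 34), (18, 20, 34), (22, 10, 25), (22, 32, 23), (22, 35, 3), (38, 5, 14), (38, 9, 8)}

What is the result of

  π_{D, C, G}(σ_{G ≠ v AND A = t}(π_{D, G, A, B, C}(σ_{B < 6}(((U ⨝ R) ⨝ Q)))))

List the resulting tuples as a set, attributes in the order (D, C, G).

Natural join on C: {(16, 23, k, q), (22, 4, t, b), (22, 4, t, v), (38, 11, r, d), (38, 11, r, u), (38, 6, w, d), (38, 6, w, u)}
Natural join on C: {(16, 23, k, q, 24, 40), (16, 23, k, q, 5, 34), (22, 4, t, b, 10, 25), (22, 4, t, b, 32, 23), (22, 4, t, b, 35, 3), (22, 4, t, v, 10, 25), (22, 4, t, v, 32, 23), (22, 4, t, v, 35, 3), (38, 11, r, d, 5, 14), (38, 11, r, d, 9, 8), (38, 11, r, u, 5, 14), (38, 11, r, u, 9, 8), (38, 6, w, d, 5, 14), (38, 6, w, d, 9, 8), (38, 6, w, u, 5, 14), (38, 6, w, u, 9, 8)}
Selection B < 6: {(22, 4, t, b, 10, 25), (22, 4, t, b, 32, 23), (22, 4, t, b, 35, 3), (22, 4, t, v, 10, 25), (22, 4, t, v, 32, 23), (22, 4, t, v, 35, 3)}
Keep only column(s) D, G, A, B, C: {(23, b, t, 4, 22), (23, v, t, 4, 22), (25, b, t, 4, 22), (25, v, t, 4, 22), (3, b, t, 4, 22), (3, v, t, 4, 22)}
Selection G ≠ v AND A = t: {(23, b, t, 4, 22), (25, b, t, 4, 22), (3, b, t, 4, 22)}
Keep only column(s) D, C, G: {(23, 22, b), (25, 22, b), (3, 22, b)}

{(23, 22, b), (25, 22, b), (3, 22, b)}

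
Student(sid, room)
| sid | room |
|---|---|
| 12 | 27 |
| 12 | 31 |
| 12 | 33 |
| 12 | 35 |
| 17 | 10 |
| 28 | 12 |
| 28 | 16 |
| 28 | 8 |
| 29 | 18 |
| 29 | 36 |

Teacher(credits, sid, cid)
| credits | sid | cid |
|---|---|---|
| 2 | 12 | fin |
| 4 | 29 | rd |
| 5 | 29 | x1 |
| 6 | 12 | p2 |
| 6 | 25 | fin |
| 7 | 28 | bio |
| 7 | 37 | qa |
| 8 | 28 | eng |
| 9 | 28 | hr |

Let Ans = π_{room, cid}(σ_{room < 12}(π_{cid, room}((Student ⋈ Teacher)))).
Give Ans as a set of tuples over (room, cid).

{(8, bio), (8, eng), (8, hr)}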